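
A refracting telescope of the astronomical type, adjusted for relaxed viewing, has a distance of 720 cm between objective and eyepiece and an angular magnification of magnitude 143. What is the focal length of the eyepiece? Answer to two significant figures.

In normal adjustment the tube length equals f_obj + f_eye and |M| = f_obj/f_eye.
So f_obj = 143 f_eye and 143 f_eye + f_eye = 720 cm, giving f_eye = 720/144 = 5.000 cm and f_obj = 715.000 cm.

5.0 cm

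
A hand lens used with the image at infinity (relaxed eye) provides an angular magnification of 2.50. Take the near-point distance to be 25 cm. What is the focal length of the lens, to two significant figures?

10 cm

For the image at infinity, M = D/f.
f = D/M = 25/2.5 = 10.000 cm.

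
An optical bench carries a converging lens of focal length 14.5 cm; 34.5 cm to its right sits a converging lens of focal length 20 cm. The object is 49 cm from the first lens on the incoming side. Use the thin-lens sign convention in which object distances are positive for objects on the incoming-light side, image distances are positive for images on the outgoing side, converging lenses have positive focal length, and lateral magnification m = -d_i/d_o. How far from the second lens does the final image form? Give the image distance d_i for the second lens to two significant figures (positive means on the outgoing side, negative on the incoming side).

Lens 1: 1/d_i1 = 1/f_1 - 1/d_o1 = 1/14.5 - 1/49 = 0.04856 cm^-1, so d_i1 = 20.594 cm.
The intermediate image is 20.594 cm to the right of lens 1, so d_o2 = L - d_i1 = 34.5 - 20.594 = 13.906 cm.
Lens 2: 1/d_i2 = 1/f_2 - 1/d_o2 = 1/20 - 1/(13.906) = -0.02191 cm^-1, so d_i2 = -45.636 cm.

-46 cm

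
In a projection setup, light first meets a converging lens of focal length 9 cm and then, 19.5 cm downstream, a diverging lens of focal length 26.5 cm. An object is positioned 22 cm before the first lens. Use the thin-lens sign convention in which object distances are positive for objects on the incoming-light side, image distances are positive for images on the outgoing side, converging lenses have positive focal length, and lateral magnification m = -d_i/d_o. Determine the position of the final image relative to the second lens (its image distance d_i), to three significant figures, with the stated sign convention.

Applying the thin-lens equation to the first lens, 1/9 = 1/22 + 1/d_i1, which gives d_i1 = 15.231 cm.
The intermediate image is 15.231 cm to the right of lens 1, so d_o2 = L - d_i1 = 19.5 - 15.231 = 4.269 cm.
Applying the thin-lens equation again with f_2 = -26.5 cm and d_o2 = 4.269 cm gives d_i2 = -3.677 cm.

-3.68 cm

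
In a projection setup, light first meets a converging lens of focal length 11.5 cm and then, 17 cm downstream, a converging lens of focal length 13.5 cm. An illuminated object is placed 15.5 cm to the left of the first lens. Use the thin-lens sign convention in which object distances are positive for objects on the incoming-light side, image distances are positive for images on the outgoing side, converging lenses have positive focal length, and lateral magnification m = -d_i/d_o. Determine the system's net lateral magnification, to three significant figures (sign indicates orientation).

-0.945

Lens 1: 1/d_i1 = 1/f_1 - 1/d_o1 = 1/11.5 - 1/15.5 = 0.02244 cm^-1, so d_i1 = 44.562 cm.
m_1 = -(44.562)/15.5 = -2.8750.
This image would form 44.562 cm past lens 1, i.e. 27.562 cm beyond lens 2, so it is a virtual object for lens 2: d_o2 = 17 - 44.562 = -27.562 cm.
Lens 2: 1/d_i2 = 1/f_2 - 1/d_o2 = 1/13.5 - 1/(-27.562) = 0.11036 cm^-1, so d_i2 = 9.062 cm.
m_2 = -(9.062)/(-27.562) = 0.3288.
Overall magnification: m = m_1 m_2 = -0.9452.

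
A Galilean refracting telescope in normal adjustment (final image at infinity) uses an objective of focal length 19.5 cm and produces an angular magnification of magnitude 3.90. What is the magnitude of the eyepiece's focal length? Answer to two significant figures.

|M| = f_obj/|f_eye|, so |f_eye| = f_obj/|M| = 19.5/3.9 = 5.000 cm.
(The eyepiece is diverging, so its signed focal length is -5.000 cm.)

5.0 cm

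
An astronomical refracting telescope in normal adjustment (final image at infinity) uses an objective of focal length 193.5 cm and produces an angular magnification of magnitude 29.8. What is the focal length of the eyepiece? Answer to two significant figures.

6.5 cm

|M| = f_obj/f_eye, so f_eye = f_obj/|M| = 193.5/29.8 = 6.493 cm.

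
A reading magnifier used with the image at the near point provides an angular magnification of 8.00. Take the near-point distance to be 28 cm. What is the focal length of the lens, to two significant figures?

4.0 cm

For the image at the near point, M = 1 + D/f.
f = D/(M - 1) = 28/(8.0 - 1) = 4.000 cm.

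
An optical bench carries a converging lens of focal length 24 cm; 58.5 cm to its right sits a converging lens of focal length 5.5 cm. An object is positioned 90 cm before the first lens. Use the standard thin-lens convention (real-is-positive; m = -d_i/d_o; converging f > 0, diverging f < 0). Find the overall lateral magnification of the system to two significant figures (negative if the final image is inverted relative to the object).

0.099

Lens 1: 1/d_i1 = 1/f_1 - 1/d_o1 = 1/24 - 1/90 = 0.03056 cm^-1, so d_i1 = 32.727 cm.
m_1 = -(32.727)/90 = -0.3636.
The intermediate image is 32.727 cm to the right of lens 1, so d_o2 = L - d_i1 = 58.5 - 32.727 = 25.773 cm.
Lens 2: 1/d_i2 = 1/f_2 - 1/d_o2 = 1/5.5 - 1/(25.773) = 0.14302 cm^-1, so d_i2 = 6.992 cm.
m_2 = -(6.992)/(25.773) = -0.2713.
The system's lateral magnification is m_1 m_2 = (-0.3636)(-0.2713) = 0.0987.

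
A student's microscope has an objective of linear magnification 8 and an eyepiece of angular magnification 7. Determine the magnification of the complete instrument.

The overall magnification of a compound microscope is the product of the objective and eyepiece magnifications:
M = M_obj x M_eye = 8 x 7 = 56.

56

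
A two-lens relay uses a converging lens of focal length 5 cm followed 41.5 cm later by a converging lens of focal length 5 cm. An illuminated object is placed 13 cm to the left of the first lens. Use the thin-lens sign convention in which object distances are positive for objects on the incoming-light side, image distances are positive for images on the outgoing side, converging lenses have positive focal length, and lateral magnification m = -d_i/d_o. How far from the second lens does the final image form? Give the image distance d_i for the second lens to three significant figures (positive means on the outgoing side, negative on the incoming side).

Applying the thin-lens equation to the first lens, 1/5 = 1/13 + 1/d_i1, which gives d_i1 = 8.125 cm.
Object distance for lens 2: d_o2 = 41.5 - 8.125 = 33.375 cm.
Applying the thin-lens equation again with f_2 = 5 cm and d_o2 = 33.375 cm gives d_i2 = 5.881 cm.

5.88 cm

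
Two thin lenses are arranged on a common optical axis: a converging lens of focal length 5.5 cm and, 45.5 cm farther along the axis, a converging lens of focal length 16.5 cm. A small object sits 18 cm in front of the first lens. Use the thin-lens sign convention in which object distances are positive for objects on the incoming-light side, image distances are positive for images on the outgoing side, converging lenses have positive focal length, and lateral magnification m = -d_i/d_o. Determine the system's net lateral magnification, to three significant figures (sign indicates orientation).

Lens 1: 1/d_i1 = 1/f_1 - 1/d_o1 = 1/5.5 - 1/18 = 0.12626 cm^-1, so d_i1 = 7.920 cm.
m_1 = -(7.920)/18 = -0.4400.
That image sits 37.580 cm in front of the second lens, so d_o2 = 37.580 cm.
Lens 2: 1/d_i2 = 1/f_2 - 1/d_o2 = 1/16.5 - 1/(37.580) = 0.03400 cm^-1, so d_i2 = 29.415 cm.
m_2 = -(29.415)/(37.580) = -0.7827.
Total m = m_1 x m_2 = (-0.4400)(-0.7827) = 0.3444.

0.344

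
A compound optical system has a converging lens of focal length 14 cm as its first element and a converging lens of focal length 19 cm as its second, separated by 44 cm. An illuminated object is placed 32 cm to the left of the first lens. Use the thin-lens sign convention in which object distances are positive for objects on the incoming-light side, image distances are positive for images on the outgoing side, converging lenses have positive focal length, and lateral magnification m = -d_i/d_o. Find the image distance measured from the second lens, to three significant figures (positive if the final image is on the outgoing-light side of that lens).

3270 cm

Lens 1: 1/d_i1 = 1/f_1 - 1/d_o1 = 1/14 - 1/32 = 0.04018 cm^-1, so d_i1 = 24.889 cm.
Object distance for lens 2: d_o2 = 44 - 24.889 = 19.111 cm.
Lens 2: 1/d_i2 = 1/f_2 - 1/d_o2 = 1/19 - 1/(19.111) = 0.00031 cm^-1, so d_i2 = 3268.000 cm.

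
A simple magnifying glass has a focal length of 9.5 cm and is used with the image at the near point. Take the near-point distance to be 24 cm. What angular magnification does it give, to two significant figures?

3.5

M = 1 + D/f = 1 + 24/9.5 = 3.526.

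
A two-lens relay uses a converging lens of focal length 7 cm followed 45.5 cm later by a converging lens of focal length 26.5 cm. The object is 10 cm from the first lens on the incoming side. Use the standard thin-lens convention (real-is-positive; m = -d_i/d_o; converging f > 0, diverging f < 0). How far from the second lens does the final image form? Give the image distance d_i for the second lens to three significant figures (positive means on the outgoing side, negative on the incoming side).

-136 cm

Lens 1: 1/d_i1 = 1/f_1 - 1/d_o1 = 1/7 - 1/10 = 0.04286 cm^-1, so d_i1 = 23.333 cm.
The intermediate image is 23.333 cm to the right of lens 1, so d_o2 = L - d_i1 = 45.5 - 23.333 = 22.167 cm.
Lens 2: 1/d_i2 = 1/f_2 - 1/d_o2 = 1/26.5 - 1/(22.167) = -0.00738 cm^-1, so d_i2 = -135.558 cm.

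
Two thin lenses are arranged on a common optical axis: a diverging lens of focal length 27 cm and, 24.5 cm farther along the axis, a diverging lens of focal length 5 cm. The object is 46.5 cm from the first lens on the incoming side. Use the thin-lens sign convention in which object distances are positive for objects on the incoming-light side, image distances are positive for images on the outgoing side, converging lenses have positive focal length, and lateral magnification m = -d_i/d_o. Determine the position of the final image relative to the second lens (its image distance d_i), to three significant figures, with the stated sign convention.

-4.46 cm

First lens: d_i1 = 1/(1/(-27) - 1/46.5) = -17.082 cm.
The intermediate image is virtual, 17.082 cm to the left of lens 1, so d_o2 = L - d_i1 = 24.5 - (-17.082) = 41.582 cm.
Second lens: d_i2 = 1/(1/(-5) - 1/(41.582)) = -4.463 cm.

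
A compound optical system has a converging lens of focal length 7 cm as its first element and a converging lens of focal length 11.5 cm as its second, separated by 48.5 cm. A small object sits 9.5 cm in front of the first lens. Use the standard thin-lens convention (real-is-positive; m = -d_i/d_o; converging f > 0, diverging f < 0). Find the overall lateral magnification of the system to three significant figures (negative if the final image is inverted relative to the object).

First lens: d_i1 = 1/(1/7 - 1/9.5) = 26.600 cm.
m_1 = -(26.600)/9.5 = -2.8000.
The intermediate image is 26.600 cm to the right of lens 1, so d_o2 = L - d_i1 = 48.5 - 26.600 = 21.900 cm.
Second lens: d_i2 = 1/(1/11.5 - 1/(21.900)) = 24.216 cm.
m_2 = -(24.216)/(21.900) = -1.1058.
Total m = m_1 x m_2 = (-2.8000)(-1.1058) = 3.0962.

3.10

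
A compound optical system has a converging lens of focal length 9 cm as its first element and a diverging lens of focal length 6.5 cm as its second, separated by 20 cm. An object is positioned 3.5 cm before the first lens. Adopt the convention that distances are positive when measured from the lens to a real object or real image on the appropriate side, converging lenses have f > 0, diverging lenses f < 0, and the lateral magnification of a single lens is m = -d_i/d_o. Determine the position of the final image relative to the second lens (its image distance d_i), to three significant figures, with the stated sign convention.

Lens 1: 1/d_i1 = 1/f_1 - 1/d_o1 = 1/9 - 1/3.5 = -0.17460 cm^-1, so d_i1 = -5.727 cm.
With d_i1 < 0 the first image is virtual and lies on the object side; the object distance for lens 2 is d_o2 = 20 - (-5.727) = 25.727 cm.
Lens 2: 1/d_i2 = 1/f_2 - 1/d_o2 = 1/(-6.5) - 1/(25.727) = -0.19272 cm^-1, so d_i2 = -5.189 cm.

-5.19 cm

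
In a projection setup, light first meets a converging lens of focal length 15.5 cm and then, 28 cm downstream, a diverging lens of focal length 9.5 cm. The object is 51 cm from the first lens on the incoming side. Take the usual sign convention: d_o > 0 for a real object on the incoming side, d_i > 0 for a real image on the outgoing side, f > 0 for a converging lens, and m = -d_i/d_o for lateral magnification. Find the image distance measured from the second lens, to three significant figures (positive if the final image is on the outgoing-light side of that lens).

First lens: d_i1 = 1/(1/15.5 - 1/51) = 22.268 cm.
That image sits 5.732 cm in front of the second lens, so d_o2 = 5.732 cm.
Second lens: d_i2 = 1/(1/(-9.5) - 1/(5.732)) = -3.575 cm.

-3.58 cm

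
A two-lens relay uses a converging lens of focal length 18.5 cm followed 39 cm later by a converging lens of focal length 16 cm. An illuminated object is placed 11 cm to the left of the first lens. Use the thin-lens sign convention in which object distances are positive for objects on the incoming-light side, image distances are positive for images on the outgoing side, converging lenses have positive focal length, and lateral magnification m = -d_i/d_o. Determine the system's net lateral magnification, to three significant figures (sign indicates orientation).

-0.787

Lens 1: 1/d_i1 = 1/f_1 - 1/d_o1 = 1/18.5 - 1/11 = -0.03686 cm^-1, so d_i1 = -27.133 cm.
m_1 = -(-27.133)/11 = 2.4667.
The intermediate image is virtual, 27.133 cm to the left of lens 1, so d_o2 = L - d_i1 = 39 - (-27.133) = 66.133 cm.
Lens 2: 1/d_i2 = 1/f_2 - 1/d_o2 = 1/16 - 1/(66.133) = 0.04738 cm^-1, so d_i2 = 21.106 cm.
m_2 = -(21.106)/(66.133) = -0.3191.
The system's lateral magnification is m_1 m_2 = (2.4667)(-0.3191) = -0.7872.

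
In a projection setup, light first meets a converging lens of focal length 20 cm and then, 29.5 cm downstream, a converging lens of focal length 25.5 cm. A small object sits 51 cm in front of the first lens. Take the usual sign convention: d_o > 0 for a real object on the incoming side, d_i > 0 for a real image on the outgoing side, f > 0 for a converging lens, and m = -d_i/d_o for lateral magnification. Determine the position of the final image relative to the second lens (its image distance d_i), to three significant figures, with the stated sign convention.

Lens 1: 1/d_i1 = 1/f_1 - 1/d_o1 = 1/20 - 1/51 = 0.03039 cm^-1, so d_i1 = 32.903 cm.
This image would form 32.903 cm past lens 1, i.e. 3.403 cm beyond lens 2, so it is a virtual object for lens 2: d_o2 = 29.5 - 32.903 = -3.403 cm.
Lens 2: 1/d_i2 = 1/f_2 - 1/d_o2 = 1/25.5 - 1/(-3.403) = 0.33305 cm^-1, so d_i2 = 3.003 cm.

3.00 cm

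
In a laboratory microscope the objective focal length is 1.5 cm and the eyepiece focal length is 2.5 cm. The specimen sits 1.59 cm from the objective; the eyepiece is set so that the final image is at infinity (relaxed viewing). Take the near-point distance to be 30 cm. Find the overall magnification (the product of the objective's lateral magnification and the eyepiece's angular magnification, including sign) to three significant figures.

-200

Objective: 1/d_i = 1/f_obj - 1/d_o = 1/1.5 - 1/1.59 = 0.03774 cm^-1, so d_i = 26.500 cm.
m_obj = -d_i/d_o = -26.500/1.59 = -16.667.
Eyepiece angular magnification (image at infinity): M_eye = D/f_e = 30/2.5 = 12.000.
Overall M = m_obj x M_eye = (-16.667)(12.000) = -200.00.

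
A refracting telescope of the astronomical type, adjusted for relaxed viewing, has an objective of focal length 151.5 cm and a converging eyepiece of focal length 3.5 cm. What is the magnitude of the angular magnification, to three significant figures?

43.3

|M| = f_obj/|f_eye| = 151.5/3.5 = 43.286.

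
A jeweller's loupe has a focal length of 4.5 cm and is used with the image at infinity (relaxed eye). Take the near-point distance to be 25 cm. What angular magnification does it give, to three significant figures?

5.56

M = D/f = 25/4.5 = 5.556.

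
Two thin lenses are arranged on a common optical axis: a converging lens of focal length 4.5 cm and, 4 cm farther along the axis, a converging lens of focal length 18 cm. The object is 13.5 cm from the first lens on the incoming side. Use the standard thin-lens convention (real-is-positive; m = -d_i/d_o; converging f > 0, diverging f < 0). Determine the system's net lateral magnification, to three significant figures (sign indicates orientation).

-0.434

Applying the thin-lens equation to the first lens, 1/4.5 = 1/13.5 + 1/d_i1, which gives d_i1 = 6.750 cm.
Its lateral magnification is m_1 = -d_i1/d_o1 = -(6.750)/13.5 = -0.5000.
Since 6.750 cm > 4 cm, the first image lies past the second lens and serves as a virtual object: d_o2 = L - d_i1 = -2.750 cm.
Applying the thin-lens equation again with f_2 = 18 cm and d_o2 = -2.750 cm gives d_i2 = 2.386 cm.
m_2 = -(2.386)/(-2.750) = 0.8675.
Overall magnification: m = m_1 m_2 = -0.4337.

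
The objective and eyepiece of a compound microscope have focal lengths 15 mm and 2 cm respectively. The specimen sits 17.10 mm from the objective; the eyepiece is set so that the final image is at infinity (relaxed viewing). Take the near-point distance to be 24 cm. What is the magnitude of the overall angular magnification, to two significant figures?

86

Convert to cm: f_obj = 15 mm = 1.5 cm; d_o = 17.10 mm = 1.71 cm.
Objective: 1/d_i = 1/f_obj - 1/d_o = 1/1.5 - 1/1.71 = 0.08187 cm^-1, so d_i = 12.214 cm.
m_obj = -d_i/d_o = -12.214/1.71 = -7.143.
Eyepiece angular magnification (image at infinity): M_eye = D/f_e = 24/2 = 12.000.
Overall M = m_obj x M_eye = (-7.143)(12.000) = -85.71.
|M| = 85.71.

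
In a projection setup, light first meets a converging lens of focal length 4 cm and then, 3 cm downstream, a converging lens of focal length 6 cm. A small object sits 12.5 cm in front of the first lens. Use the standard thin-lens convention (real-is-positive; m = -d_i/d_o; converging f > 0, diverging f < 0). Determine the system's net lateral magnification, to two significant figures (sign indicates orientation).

-0.32

Lens 1: 1/d_i1 = 1/f_1 - 1/d_o1 = 1/4 - 1/12.5 = 0.17000 cm^-1, so d_i1 = 5.882 cm.
m_1 = -(5.882)/12.5 = -0.4706.
This image would form 5.882 cm past lens 1, i.e. 2.882 cm beyond lens 2, so it is a virtual object for lens 2: d_o2 = 3 - 5.882 = -2.882 cm.
Lens 2: 1/d_i2 = 1/f_2 - 1/d_o2 = 1/6 - 1/(-2.882) = 0.51361 cm^-1, so d_i2 = 1.947 cm.
m_2 = -(1.947)/(-2.882) = 0.6755.
The system's lateral magnification is m_1 m_2 = (-0.4706)(0.6755) = -0.3179.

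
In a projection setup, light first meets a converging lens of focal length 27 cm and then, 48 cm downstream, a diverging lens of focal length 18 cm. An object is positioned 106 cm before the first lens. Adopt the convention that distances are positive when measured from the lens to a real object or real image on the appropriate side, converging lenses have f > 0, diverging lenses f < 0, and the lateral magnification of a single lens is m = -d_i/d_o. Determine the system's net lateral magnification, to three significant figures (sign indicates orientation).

-0.207

First lens: d_i1 = 1/(1/27 - 1/106) = 36.228 cm.
m_1 = -(36.228)/106 = -0.3418.
The intermediate image is 36.228 cm to the right of lens 1, so d_o2 = L - d_i1 = 48 - 36.228 = 11.772 cm.
Second lens: d_i2 = 1/(1/(-18) - 1/(11.772)) = -7.117 cm.
m_2 = -(-7.117)/(11.772) = 0.6046.
Total m = m_1 x m_2 = (-0.3418)(0.6046) = -0.2066.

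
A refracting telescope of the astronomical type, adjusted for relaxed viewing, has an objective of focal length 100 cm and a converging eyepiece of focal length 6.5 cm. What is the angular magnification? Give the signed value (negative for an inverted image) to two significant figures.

-15

M = -f_obj/f_eye = -100/(6.5) = -15.385.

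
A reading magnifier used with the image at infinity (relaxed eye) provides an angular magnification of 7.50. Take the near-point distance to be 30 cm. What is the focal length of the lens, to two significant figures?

For the image at infinity, M = D/f.
f = D/M = 30/7.5 = 4.000 cm.

4.0 cm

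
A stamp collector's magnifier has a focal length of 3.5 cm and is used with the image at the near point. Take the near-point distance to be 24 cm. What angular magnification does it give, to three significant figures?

7.86

M = 1 + D/f = 1 + 24/3.5 = 7.857.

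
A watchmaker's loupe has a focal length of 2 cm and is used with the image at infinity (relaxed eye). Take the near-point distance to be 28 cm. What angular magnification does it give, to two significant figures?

14

M = D/f = 28/2 = 14.000.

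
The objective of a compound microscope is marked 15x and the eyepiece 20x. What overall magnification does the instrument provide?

The overall magnification of a compound microscope is the product of the objective and eyepiece magnifications:
M = M_obj x M_eye = 15 x 20 = 300.

300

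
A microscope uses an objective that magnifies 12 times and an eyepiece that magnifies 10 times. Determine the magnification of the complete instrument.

The overall magnification of a compound microscope is the product of the objective and eyepiece magnifications:
M = M_obj x M_eye = 12 x 10 = 120.

120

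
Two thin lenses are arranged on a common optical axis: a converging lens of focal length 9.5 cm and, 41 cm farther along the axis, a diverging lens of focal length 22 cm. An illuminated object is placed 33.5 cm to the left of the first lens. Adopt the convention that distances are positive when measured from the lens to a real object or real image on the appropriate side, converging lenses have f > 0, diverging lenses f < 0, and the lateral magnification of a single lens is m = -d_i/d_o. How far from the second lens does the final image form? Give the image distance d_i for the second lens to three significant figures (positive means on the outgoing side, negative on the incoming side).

-12.3 cm

Lens 1: 1/d_i1 = 1/f_1 - 1/d_o1 = 1/9.5 - 1/33.5 = 0.07541 cm^-1, so d_i1 = 13.260 cm.
Object distance for lens 2: d_o2 = 41 - 13.260 = 27.740 cm.
Lens 2: 1/d_i2 = 1/f_2 - 1/d_o2 = 1/(-22) - 1/(27.740) = -0.08150 cm^-1, so d_i2 = -12.269 cm.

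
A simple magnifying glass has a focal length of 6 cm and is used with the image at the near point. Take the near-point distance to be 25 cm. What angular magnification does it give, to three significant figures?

M = 1 + D/f = 1 + 25/6 = 5.167.

5.17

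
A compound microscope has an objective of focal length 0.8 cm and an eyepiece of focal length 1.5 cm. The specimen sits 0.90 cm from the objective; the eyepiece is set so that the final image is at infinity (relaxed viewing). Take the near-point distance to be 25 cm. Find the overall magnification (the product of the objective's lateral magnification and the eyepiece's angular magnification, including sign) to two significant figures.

Objective: 1/d_i = 1/f_obj - 1/d_o = 1/0.8 - 1/0.90 = 0.13889 cm^-1, so d_i = 7.200 cm.
m_obj = -d_i/d_o = -7.200/0.90 = -8.000.
Eyepiece angular magnification (image at infinity): M_eye = D/f_e = 25/1.5 = 16.667.
Overall M = m_obj x M_eye = (-8.000)(16.667) = -133.33.

-130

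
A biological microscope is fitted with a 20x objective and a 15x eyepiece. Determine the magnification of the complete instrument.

The overall magnification of a compound microscope is the product of the objective and eyepiece magnifications:
M = M_obj x M_eye = 20 x 15 = 300.

300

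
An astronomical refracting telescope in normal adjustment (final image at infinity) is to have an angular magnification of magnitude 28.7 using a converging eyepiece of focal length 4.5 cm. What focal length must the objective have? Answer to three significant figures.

|M| = f_obj/|f_eye|, so f_obj = |M| x |f_eye| = 28.7 x 4.5 = 129.150 cm.

129 cm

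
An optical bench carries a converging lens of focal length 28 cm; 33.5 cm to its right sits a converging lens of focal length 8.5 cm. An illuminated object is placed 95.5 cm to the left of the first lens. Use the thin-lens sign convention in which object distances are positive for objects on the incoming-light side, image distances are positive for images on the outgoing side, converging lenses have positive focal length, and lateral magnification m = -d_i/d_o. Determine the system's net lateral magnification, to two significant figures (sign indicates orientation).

-0.24

First lens: d_i1 = 1/(1/28 - 1/95.5) = 39.615 cm.
m_1 = -(39.615)/95.5 = -0.4148.
This image would form 39.615 cm past lens 1, i.e. 6.115 cm beyond lens 2, so it is a virtual object for lens 2: d_o2 = 33.5 - 39.615 = -6.115 cm.
Second lens: d_i2 = 1/(1/8.5 - 1/(-6.115)) = 3.556 cm.
m_2 = -(3.556)/(-6.115) = 0.5816.
Total m = m_1 x m_2 = (-0.4148)(0.5816) = -0.2413.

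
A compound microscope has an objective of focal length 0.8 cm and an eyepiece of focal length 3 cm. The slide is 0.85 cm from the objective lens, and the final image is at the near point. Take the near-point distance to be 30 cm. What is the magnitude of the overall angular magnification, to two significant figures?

Objective: 1/d_i = 1/f_obj - 1/d_o = 1/0.8 - 1/0.85 = 0.07353 cm^-1, so d_i = 13.600 cm.
m_obj = -d_i/d_o = -13.600/0.85 = -16.000.
Eyepiece angular magnification (image at near point): M_eye = 1 + D/f_e = 1 + 30/3 = 11.000.
Overall M = m_obj x M_eye = (-16.000)(11.000) = -176.00.
|M| = 176.00.

180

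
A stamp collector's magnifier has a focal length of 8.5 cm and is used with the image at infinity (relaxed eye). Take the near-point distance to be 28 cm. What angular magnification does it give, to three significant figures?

3.29

M = D/f = 28/8.5 = 3.294.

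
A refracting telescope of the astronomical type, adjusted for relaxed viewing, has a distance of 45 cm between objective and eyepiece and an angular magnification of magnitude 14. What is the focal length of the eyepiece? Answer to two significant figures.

3.0 cm

In normal adjustment the tube length equals f_obj + f_eye and |M| = f_obj/f_eye.
So f_obj = 14 f_eye and 14 f_eye + f_eye = 45 cm, giving f_eye = 45/15 = 3.000 cm and f_obj = 42.000 cm.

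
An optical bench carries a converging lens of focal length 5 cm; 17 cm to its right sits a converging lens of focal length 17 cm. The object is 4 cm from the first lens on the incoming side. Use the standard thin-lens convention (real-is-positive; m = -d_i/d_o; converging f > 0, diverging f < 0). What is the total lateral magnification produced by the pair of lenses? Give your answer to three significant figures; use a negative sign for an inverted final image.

-4.25

Lens 1: 1/d_i1 = 1/f_1 - 1/d_o1 = 1/5 - 1/4 = -0.05000 cm^-1, so d_i1 = -20.000 cm.
m_1 = -(-20.000)/4 = 5.0000.
With d_i1 < 0 the first image is virtual and lies on the object side; the object distance for lens 2 is d_o2 = 17 - (-20.000) = 37.000 cm.
Lens 2: 1/d_i2 = 1/f_2 - 1/d_o2 = 1/17 - 1/(37.000) = 0.03180 cm^-1, so d_i2 = 31.450 cm.
m_2 = -(31.450)/(37.000) = -0.8500.
Total m = m_1 x m_2 = (5.0000)(-0.8500) = -4.2500.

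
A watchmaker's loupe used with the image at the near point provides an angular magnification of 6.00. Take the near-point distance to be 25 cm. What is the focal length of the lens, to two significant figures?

For the image at the near point, M = 1 + D/f.
f = D/(M - 1) = 25/(6.0 - 1) = 5.000 cm.

5.0 cm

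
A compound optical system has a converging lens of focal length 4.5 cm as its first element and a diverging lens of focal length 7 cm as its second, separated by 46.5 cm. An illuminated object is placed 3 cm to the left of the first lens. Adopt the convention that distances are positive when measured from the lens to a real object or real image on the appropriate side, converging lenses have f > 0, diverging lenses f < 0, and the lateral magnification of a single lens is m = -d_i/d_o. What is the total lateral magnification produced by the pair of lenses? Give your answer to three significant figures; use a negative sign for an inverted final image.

First lens: d_i1 = 1/(1/4.5 - 1/3) = -9.000 cm.
m_1 = -(-9.000)/3 = 3.0000.
With d_i1 < 0 the first image is virtual and lies on the object side; the object distance for lens 2 is d_o2 = 46.5 - (-9.000) = 55.500 cm.
Second lens: d_i2 = 1/(1/(-7) - 1/(55.500)) = -6.216 cm.
m_2 = -(-6.216)/(55.500) = 0.1120.
The system's lateral magnification is m_1 m_2 = (3.0000)(0.1120) = 0.3360.

0.336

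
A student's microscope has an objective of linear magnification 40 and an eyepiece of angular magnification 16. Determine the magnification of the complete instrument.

The overall magnification of a compound microscope is the product of the objective and eyepiece magnifications:
M = M_obj x M_eye = 40 x 16 = 640.

640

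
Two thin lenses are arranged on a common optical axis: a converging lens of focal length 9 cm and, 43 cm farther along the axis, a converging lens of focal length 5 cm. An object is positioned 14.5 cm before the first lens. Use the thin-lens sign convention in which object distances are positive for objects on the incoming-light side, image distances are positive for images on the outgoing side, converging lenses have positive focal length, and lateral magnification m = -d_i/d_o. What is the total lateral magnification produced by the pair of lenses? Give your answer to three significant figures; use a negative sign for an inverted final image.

0.573

Lens 1: 1/d_i1 = 1/f_1 - 1/d_o1 = 1/9 - 1/14.5 = 0.04215 cm^-1, so d_i1 = 23.727 cm.
m_1 = -(23.727)/14.5 = -1.6364.
The intermediate image is 23.727 cm to the right of lens 1, so d_o2 = L - d_i1 = 43 - 23.727 = 19.273 cm.
Lens 2: 1/d_i2 = 1/f_2 - 1/d_o2 = 1/5 - 1/(19.273) = 0.14811 cm^-1, so d_i2 = 6.752 cm.
m_2 = -(6.752)/(19.273) = -0.3503.
Total m = m_1 x m_2 = (-1.6364)(-0.3503) = 0.5732.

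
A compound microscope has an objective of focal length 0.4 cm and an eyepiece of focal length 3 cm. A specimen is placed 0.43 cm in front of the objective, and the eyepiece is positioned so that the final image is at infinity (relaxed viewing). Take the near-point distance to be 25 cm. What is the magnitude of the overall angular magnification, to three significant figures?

111

Objective: 1/d_i = 1/f_obj - 1/d_o = 1/0.4 - 1/0.43 = 0.17442 cm^-1, so d_i = 5.733 cm.
m_obj = -d_i/d_o = -5.733/0.43 = -13.333.
Eyepiece angular magnification (image at infinity): M_eye = D/f_e = 25/3 = 8.333.
Overall M = m_obj x M_eye = (-13.333)(8.333) = -111.11.
|M| = 111.11.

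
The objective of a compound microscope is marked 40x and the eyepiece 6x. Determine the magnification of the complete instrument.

The overall magnification of a compound microscope is the product of the objective and eyepiece magnifications:
M = M_obj x M_eye = 40 x 6 = 240.

240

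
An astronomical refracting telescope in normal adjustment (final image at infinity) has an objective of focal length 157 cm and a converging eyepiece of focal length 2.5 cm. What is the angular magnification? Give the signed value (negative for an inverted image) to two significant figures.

-63

M = -f_obj/f_eye = -157/(2.5) = -62.800.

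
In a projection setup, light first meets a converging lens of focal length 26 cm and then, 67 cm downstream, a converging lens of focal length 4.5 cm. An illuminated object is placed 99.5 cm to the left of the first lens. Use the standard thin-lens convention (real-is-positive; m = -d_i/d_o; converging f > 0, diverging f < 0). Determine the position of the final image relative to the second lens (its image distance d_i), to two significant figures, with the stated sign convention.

First lens: d_i1 = 1/(1/26 - 1/99.5) = 35.197 cm.
The intermediate image is 35.197 cm to the right of lens 1, so d_o2 = L - d_i1 = 67 - 35.197 = 31.803 cm.
Second lens: d_i2 = 1/(1/4.5 - 1/(31.803)) = 5.242 cm.

5.2 cm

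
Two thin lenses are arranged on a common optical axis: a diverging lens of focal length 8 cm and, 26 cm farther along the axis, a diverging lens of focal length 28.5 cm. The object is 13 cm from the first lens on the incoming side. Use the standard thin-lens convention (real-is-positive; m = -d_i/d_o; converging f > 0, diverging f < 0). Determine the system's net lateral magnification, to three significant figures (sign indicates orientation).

0.183

Applying the thin-lens equation to the first lens, 1/(-8) = 1/13 + 1/d_i1, which gives d_i1 = -4.952 cm.
Its lateral magnification is m_1 = -d_i1/d_o1 = -(-4.952)/13 = 0.3810.
The intermediate image is virtual, 4.952 cm to the left of lens 1, so d_o2 = L - d_i1 = 26 - (-4.952) = 30.952 cm.
Applying the thin-lens equation again with f_2 = -28.5 cm and d_o2 = 30.952 cm gives d_i2 = -14.838 cm.
m_2 = -(-14.838)/(30.952) = 0.4794.
Overall magnification: m = m_1 m_2 = 0.1826.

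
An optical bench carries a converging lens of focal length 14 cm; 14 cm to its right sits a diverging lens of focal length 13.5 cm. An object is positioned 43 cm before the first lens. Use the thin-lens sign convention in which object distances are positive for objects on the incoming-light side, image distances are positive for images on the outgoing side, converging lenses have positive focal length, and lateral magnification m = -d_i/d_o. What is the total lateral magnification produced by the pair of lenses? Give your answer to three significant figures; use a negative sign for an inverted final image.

First lens: d_i1 = 1/(1/14 - 1/43) = 20.759 cm.
m_1 = -(20.759)/43 = -0.4828.
Since 20.759 cm > 14 cm, the first image lies past the second lens and serves as a virtual object: d_o2 = L - d_i1 = -6.759 cm.
Second lens: d_i2 = 1/(1/(-13.5) - 1/(-6.759)) = 13.535 cm.
m_2 = -(13.535)/(-6.759) = 2.0026.
Overall magnification: m = m_1 m_2 = -0.9668.

-0.967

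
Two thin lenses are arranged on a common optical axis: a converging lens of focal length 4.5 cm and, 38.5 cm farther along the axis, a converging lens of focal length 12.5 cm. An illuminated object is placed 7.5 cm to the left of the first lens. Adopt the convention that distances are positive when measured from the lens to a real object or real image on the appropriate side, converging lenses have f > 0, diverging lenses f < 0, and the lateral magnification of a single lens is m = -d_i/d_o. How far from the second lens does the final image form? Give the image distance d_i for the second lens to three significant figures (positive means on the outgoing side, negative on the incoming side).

23.1 cm

First lens: d_i1 = 1/(1/4.5 - 1/7.5) = 11.250 cm.
The intermediate image is 11.250 cm to the right of lens 1, so d_o2 = L - d_i1 = 38.5 - 11.250 = 27.250 cm.
Second lens: d_i2 = 1/(1/12.5 - 1/(27.250)) = 23.093 cm.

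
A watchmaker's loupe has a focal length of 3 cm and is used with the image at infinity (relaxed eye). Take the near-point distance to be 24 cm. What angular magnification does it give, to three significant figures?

8.00

M = D/f = 24/3 = 8.000.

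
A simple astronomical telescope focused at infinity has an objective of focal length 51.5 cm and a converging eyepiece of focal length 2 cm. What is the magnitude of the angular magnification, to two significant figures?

26

|M| = f_obj/|f_eye| = 51.5/2 = 25.750.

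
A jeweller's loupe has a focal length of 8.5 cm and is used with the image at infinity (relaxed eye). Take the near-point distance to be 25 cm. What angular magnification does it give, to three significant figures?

M = D/f = 25/8.5 = 2.941.

2.94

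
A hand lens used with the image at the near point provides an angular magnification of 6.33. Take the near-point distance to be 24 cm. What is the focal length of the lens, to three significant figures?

4.50 cm

For the image at the near point, M = 1 + D/f.
f = D/(M - 1) = 24/(6.33 - 1) = 4.503 cm.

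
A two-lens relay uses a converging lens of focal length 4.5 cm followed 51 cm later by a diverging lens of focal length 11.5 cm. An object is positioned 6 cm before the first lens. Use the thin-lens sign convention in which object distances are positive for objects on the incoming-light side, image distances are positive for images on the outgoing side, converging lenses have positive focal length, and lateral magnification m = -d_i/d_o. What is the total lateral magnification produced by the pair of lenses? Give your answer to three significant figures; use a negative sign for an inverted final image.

Lens 1: 1/d_i1 = 1/f_1 - 1/d_o1 = 1/4.5 - 1/6 = 0.05556 cm^-1, so d_i1 = 18.000 cm.
m_1 = -(18.000)/6 = -3.0000.
That image sits 33.000 cm in front of the second lens, so d_o2 = 33.000 cm.
Lens 2: 1/d_i2 = 1/f_2 - 1/d_o2 = 1/(-11.5) - 1/(33.000) = -0.11726 cm^-1, so d_i2 = -8.528 cm.
m_2 = -(-8.528)/(33.000) = 0.2584.
The system's lateral magnification is m_1 m_2 = (-3.0000)(0.2584) = -0.7753.

-0.775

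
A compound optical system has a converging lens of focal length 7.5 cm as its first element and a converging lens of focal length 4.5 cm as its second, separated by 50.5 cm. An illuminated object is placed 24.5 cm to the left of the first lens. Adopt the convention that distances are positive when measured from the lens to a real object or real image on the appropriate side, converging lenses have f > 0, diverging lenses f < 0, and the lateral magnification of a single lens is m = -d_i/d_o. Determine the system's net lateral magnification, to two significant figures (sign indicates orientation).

0.056

Applying the thin-lens equation to the first lens, 1/7.5 = 1/24.5 + 1/d_i1, which gives d_i1 = 10.809 cm.
Its lateral magnification is m_1 = -d_i1/d_o1 = -(10.809)/24.5 = -0.4412.
The intermediate image is 10.809 cm to the right of lens 1, so d_o2 = L - d_i1 = 50.5 - 10.809 = 39.691 cm.
Applying the thin-lens equation again with f_2 = 4.5 cm and d_o2 = 39.691 cm gives d_i2 = 5.075 cm.
m_2 = -(5.075)/(39.691) = -0.1279.
The system's lateral magnification is m_1 m_2 = (-0.4412)(-0.1279) = 0.0564.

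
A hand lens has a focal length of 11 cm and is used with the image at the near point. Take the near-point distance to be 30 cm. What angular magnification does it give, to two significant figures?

3.7

M = 1 + D/f = 1 + 30/11 = 3.727.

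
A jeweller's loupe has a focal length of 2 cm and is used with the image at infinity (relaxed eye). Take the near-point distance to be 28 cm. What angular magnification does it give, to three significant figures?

14.0

M = D/f = 28/2 = 14.000.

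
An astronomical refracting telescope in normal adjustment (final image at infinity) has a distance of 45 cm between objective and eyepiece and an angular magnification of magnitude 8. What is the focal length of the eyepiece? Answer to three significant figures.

5.00 cm

In normal adjustment the tube length equals f_obj + f_eye and |M| = f_obj/f_eye.
So f_obj = 8 f_eye and 8 f_eye + f_eye = 45 cm, giving f_eye = 45/9 = 5.000 cm and f_obj = 40.000 cm.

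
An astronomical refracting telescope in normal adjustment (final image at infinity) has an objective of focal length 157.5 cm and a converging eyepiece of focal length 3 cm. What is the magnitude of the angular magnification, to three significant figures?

52.5

|M| = f_obj/|f_eye| = 157.5/3 = 52.500.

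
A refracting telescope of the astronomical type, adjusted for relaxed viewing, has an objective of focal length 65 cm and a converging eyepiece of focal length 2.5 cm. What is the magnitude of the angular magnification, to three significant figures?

26.0

|M| = f_obj/|f_eye| = 65/2.5 = 26.000.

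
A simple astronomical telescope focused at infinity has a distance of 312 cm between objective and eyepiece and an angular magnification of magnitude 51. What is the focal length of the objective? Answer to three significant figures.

306 cm

In normal adjustment the tube length equals f_obj + f_eye and |M| = f_obj/f_eye.
So f_obj = 51 f_eye and 51 f_eye + f_eye = 312 cm, giving f_eye = 312/52 = 6.000 cm and f_obj = 306.000 cm.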